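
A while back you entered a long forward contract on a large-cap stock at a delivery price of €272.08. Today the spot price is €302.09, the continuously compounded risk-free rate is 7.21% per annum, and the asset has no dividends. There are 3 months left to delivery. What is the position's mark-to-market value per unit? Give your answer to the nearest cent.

Current fair forward for the remaining 3 months: F = S·e^(r·T), r = 0.0721
F = 302.09 · e^(0.0721 × 3/12) = 302.09 × 1.018188 = 307.5844
Value of long forward = (F − K)·e^(−rT) = (307.5844 − 272.08) · e^(−0.0721·3/12)
= 35.5044 × 0.982136 = 34.87

€34.87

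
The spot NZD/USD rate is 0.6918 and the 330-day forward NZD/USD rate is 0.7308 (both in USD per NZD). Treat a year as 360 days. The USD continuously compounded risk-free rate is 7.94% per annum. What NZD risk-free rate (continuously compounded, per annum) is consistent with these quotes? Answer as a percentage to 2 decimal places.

F = S·e^((r_USD − r_NZD)T) ⇒ r_NZD = r_USD − ln(F/S)/T
ln(0.7308/0.6918) = 0.054843; /(330/360) = 0.059829
r_NZD = 0.0794 − 0.059829 = 0.019571
r_NZD = 1.96%

1.96%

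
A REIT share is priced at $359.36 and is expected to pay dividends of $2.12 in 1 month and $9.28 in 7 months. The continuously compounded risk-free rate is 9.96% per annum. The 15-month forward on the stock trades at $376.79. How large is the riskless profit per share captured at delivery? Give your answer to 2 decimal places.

$17.92 per share

PV(dividends) I = 2.12·e^(−0.0996·1/12) + 9.28·e^(−0.0996·7/12) = 10.8587
Fair forward F* = (S − I)·e^(rT) = (359.36 − 10.8587)·e^0.124500 = 348.5013 × 1.132582 = 394.7063
Market $376.79 < fair 394.7063: forward underpriced → reverse cash-and-carry (short the stock, invest proceeds at r, pay the dividends, go long the forward).
Profit at T = |F_mkt − F*| = |376.79 − 394.7063| = $17.92 per share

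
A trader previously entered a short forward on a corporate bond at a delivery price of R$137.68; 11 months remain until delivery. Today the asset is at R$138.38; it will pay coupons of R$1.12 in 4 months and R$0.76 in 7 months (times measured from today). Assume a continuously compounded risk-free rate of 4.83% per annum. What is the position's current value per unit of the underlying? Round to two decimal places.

-R$4.82

PV(remaining coupons) I = 1.12·e^(−0.0483·4/12) + 0.76·e^(−0.0483·7/12) = 1.8410
Current forward F = (S − I)·e^(rT) = (138.38 − 1.8410)·e^(0.0483·11/12) = 136.5390 × 1.045270 = 142.7201
Value (long) = (F − K)·e^(−rT) = (142.7201 − 137.68) × 0.956691 = 4.8218
Short position value = −(long value) = -R$4.82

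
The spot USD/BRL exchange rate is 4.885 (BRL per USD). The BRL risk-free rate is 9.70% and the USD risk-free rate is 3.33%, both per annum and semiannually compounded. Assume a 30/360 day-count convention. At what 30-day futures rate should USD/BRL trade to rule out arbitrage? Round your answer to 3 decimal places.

By covered interest parity, F = S · (1+r_BRL/2)^(2T) / (1+r_USD/2)^(2T)
= 4.885 × 1.007925 / 1.002756 = 4.885 × 1.005155
F = 4.910 BRL per USD

4.910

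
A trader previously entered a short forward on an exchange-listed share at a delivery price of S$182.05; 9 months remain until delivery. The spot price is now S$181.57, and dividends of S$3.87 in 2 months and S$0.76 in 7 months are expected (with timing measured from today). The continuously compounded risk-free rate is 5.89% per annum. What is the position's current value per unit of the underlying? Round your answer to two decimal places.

PV(remaining dividends) I = 3.87·e^(−0.0589·2/12) + 0.76·e^(−0.0589·7/12) = 4.5665
Current forward F = (S − I)·e^(rT) = (181.57 − 4.5665)·e^(0.0589·9/12) = 177.0035 × 1.045165 = 184.9979
Value (long) = (F − K)·e^(−rT) = (184.9979 − 182.05) × 0.956787 = 2.8205
Short position value = −(long value) = -S$2.82

-S$2.82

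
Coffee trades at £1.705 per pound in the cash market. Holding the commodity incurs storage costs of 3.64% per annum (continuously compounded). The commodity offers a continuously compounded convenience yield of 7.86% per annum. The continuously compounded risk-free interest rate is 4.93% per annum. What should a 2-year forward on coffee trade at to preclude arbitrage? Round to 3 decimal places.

Net carry = r + u − y = 0.0493 + 0.0364 − 0.0786 = 0.0071
F = S·e^((r+u−y)T) = 1.705 · e^(0.0071 × 2) = 1.705 · e^0.014200
= 1.705 × 1.014301 = £1.729 per pound

£1.729 per pound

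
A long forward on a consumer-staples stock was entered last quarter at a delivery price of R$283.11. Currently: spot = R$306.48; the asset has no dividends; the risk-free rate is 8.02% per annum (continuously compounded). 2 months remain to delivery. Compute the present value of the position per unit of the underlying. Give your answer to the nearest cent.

Current fair forward for the remaining 2 months: F = S·e^(r·T), r = 0.0802
F = 306.48 · e^(0.0802 × 2/12) = 306.48 × 1.013456 = 310.6040
Value of long forward = (F − K)·e^(−rT) = (310.6040 − 283.11) · e^(−0.0802·2/12)
= 27.4940 × 0.986722 = 27.13

R$27.13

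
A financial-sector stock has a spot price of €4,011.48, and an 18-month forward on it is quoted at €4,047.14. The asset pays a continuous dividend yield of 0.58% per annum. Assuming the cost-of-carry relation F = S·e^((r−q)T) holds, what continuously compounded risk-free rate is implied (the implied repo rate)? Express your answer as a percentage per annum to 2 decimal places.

From F = S·e^((r−q)T): (r − q) = ln(F/S)/T
ln(4047.14/4011.48) = ln(1.008889) = 0.008850
(r − q) = 0.008850 / (18/12) = 0.005900
r = ln(F/S)/T + q = 0.005900 + 0.0058 = 0.011700
r = 1.17%

1.17%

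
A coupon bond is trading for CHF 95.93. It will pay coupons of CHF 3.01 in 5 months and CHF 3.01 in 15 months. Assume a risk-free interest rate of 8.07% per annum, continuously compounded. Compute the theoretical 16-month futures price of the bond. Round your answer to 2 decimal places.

CHF 100.56

PV(coupons) I = 3.01·e^(−0.0807·5/12) + 3.01·e^(−0.0807·15/12)
I = 2.9105 + 2.7212 = 5.6317
F = (S − I)·e^(rT) = (95.93 − 5.6317) · e^(0.0807·16/12)
= 90.2983 · e^0.107600 = 90.2983 × 1.113602 = CHF 100.56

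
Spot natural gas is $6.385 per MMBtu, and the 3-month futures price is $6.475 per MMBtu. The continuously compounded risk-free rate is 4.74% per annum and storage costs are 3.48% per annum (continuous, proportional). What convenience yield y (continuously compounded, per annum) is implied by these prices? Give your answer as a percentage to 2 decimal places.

F = S·e^((r+u−y)T) ⇒ (r+u−y) = ln(F/S)/T
ln(6.475/6.385) = 0.013997; /T ⇒ 0.055988
y = r + u − ln(F/S)/T = 0.0474 + 0.0348 − 0.055988 = 0.026212
y = 2.62%

2.62%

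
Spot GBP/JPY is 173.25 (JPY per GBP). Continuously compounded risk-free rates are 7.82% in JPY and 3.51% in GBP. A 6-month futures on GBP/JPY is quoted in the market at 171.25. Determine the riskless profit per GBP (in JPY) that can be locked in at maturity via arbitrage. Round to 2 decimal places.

5.77 per GBP (in JPY)

Fair futures: F* = S·e^(carry·T), with carry = (r_JPY − r_GBP) = 0.0782 − 0.0351 = 0.0431
F* = 173.25 · e^(0.0431 × 6/12) = 173.25 · e^0.021550 = 173.25 × 1.021784 = 177.0241
Market 171.25 < fair 177.0241: forward underpriced → reverse cash-and-carry (short spot, go long the forward).
At maturity, profit = |F_mkt − F*| = |171.25 − 177.0241| = 5.77 per GBP (in JPY)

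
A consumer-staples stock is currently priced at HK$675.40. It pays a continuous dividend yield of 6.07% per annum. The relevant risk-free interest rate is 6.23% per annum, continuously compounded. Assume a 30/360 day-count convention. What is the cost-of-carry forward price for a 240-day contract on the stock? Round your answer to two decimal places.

F = S·e^((r − q)T) = 675.40 · e^((0.0623 − 0.0607) × 240/360)
= 675.40 · e^0.001067 = 675.40 × 1.001068
F = HK$676.12

HK$676.12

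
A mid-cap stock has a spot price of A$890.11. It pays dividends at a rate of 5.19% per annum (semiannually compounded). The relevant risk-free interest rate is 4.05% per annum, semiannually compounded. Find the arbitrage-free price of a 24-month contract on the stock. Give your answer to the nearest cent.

F = S · (1+r/2)^(2T) / (1+q/2)^(2T)
= 890.11 × 1.083494 / 1.107911 = 890.11 × 0.977961
F = A$870.49

A$870.49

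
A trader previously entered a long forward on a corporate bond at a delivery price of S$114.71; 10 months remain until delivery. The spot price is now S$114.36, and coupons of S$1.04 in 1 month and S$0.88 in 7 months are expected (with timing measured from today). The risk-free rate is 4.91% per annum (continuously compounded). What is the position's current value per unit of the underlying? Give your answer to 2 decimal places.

PV(remaining coupons) I = 1.04·e^(−0.0491·1/12) + 0.88·e^(−0.0491·7/12) = 1.8909
Current forward F = (S − I)·e^(rT) = (114.36 − 1.8909)·e^(0.0491·10/12) = 112.4691 × 1.041765 = 117.1664
Value (long) = (F − K)·e^(−rT) = (117.1664 − 114.71) × 0.959909 = 2.3579
Value = S$2.36

S$2.36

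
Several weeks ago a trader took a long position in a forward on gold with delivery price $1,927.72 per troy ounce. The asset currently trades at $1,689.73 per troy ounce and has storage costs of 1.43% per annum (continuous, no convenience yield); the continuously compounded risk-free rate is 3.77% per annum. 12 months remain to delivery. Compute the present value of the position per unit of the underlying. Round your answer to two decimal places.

-$142.33 per troy ounce

Current fair forward for the remaining 12 months: F = S·e^((r + u)·T), (r + u) = 0.0377 + 0.0143 = 0.0520
F = 1689.73 · e^(0.0520 × 12/12) = 1689.73 × 1.05337574 = 1779.9206
Value of long forward = (F − K)·e^(−rT) = (1779.9206 − 1927.72) · e^(−0.0377·12/12)
= -147.7994 × 0.96300180 = -142.33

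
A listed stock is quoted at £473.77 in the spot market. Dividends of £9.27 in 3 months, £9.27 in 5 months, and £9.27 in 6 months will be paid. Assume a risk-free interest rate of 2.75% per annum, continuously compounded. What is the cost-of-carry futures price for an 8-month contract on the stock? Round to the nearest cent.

£454.51

PV(dividends) I = 9.27·e^(−0.0275·3/12) + 9.27·e^(−0.0275·5/12) + 9.27·e^(−0.0275·6/12)
I = 9.2065 + 9.1644 + 9.1434 = 27.5143
F = (S − I)·e^(rT) = (473.77 − 27.5143) · e^(0.0275·8/12)
= 446.2557 · e^0.018333 = 446.2557 × 1.018502 = £454.51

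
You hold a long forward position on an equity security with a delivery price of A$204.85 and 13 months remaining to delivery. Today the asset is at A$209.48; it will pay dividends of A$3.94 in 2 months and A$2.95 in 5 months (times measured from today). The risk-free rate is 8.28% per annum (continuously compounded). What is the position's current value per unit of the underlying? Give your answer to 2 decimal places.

A$15.47

PV(remaining dividends) I = 3.94·e^(−0.0828·2/12) + 2.95·e^(−0.0828·5/12) = 6.7360
Current forward F = (S − I)·e^(rT) = (209.48 − 6.7360)·e^(0.0828·13/12) = 202.7440 × 1.093846 = 221.7707
Value (long) = (F − K)·e^(−rT) = (221.7707 − 204.85) × 0.914205 = 15.4690
Value = A$15.47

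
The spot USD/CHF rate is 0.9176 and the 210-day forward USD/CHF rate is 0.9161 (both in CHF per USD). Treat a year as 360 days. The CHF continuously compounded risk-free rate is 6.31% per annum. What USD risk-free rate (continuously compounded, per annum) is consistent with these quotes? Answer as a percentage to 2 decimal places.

F = S·e^((r_CHF − r_USD)T) ⇒ r_USD = r_CHF − ln(F/S)/T
ln(0.9161/0.9176) = -0.001636; /(210/360) = -0.002805
r_USD = 0.0631 + 0.002805 = 0.065905
r_USD = 6.59%

6.59%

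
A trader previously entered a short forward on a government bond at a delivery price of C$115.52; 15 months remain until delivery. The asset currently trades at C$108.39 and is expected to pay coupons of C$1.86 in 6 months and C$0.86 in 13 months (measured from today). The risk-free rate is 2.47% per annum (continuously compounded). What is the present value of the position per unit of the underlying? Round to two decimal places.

PV(remaining coupons) I = 1.86·e^(−0.0247·6/12) + 0.86·e^(−0.0247·13/12) = 2.6745
Current forward F = (S − I)·e^(rT) = (108.39 − 2.6745)·e^(0.0247·15/12) = 105.7155 × 1.031357 = 109.0304
Value (long) = (F − K)·e^(−rT) = (109.0304 − 115.52) × 0.969597 = -6.2923
Short position value = −(long value) = C$6.29

C$6.29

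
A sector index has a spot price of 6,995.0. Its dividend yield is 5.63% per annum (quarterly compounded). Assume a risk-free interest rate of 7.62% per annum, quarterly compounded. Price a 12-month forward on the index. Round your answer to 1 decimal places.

7,133.3

F = S · (1+r/4)^(4T) / (1+q/4)^(4T)
= 6995.0 × 1.078405 / 1.057500 = 6995.0 × 1.019768
F = 7,133.3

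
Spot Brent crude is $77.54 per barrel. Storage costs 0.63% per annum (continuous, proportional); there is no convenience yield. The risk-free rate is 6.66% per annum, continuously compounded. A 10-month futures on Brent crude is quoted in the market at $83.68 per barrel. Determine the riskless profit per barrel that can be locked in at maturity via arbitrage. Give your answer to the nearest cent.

Fair futures: F* = S·e^(carry·T), with carry = (r + u) = 0.0666 + 0.0063 = 0.0729
F* = 77.54 · e^(0.0729 × 10/12) = 77.54 · e^0.060750 = 77.54 × 1.062633 = $82.3966
Market $83.68 > fair $82.3966: forward overpriced → cash-and-carry (buy spot, short the forward).
At maturity, profit = |F_mkt − F*| = |83.68 − 82.3966| = $1.28 per barrel

$1.28 per barrel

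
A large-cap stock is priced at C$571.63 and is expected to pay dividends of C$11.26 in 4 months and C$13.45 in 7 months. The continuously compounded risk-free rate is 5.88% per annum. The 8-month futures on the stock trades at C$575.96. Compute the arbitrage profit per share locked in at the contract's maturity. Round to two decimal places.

C$6.48 per share

PV(dividends) I = 11.26·e^(−0.0588·4/12) + 13.45·e^(−0.0588·7/12) = 24.0379
Fair futures F* = (S − I)·e^(rT) = (571.63 − 24.0379)·e^0.039200 = 547.5921 × 1.039978 = 569.4837
Market C$575.96 > fair 569.4837: forward overpriced → cash-and-carry (borrow at r, buy the stock and collect the dividends, short the forward).
Profit at T = |F_mkt − F*| = |575.96 − 569.4837| = C$6.48 per share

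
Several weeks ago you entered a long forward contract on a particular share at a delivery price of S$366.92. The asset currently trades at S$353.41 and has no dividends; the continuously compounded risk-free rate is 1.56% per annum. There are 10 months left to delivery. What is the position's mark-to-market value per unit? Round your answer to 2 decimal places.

-S$8.77

Current fair forward for the remaining 10 months: F = S·e^(r·T), r = 0.0156
F = 353.41 · e^(0.0156 × 10/12) = 353.41 × 1.013085 = 358.0344
Value of long forward = (F − K)·e^(−rT) = (358.0344 − 366.92) · e^(−0.0156·10/12)
= -8.8856 × 0.987084 = -8.77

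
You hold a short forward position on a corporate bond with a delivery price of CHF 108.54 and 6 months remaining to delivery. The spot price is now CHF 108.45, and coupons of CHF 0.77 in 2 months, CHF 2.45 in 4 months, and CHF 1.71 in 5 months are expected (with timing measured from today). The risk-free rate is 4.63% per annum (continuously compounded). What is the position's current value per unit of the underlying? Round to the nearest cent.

CHF 2.46

PV(remaining coupons) I = 0.77·e^(−0.0463·2/12) + 2.45·e^(−0.0463·4/12) + 1.71·e^(−0.0463·5/12) = 4.8539
Current forward F = (S − I)·e^(rT) = (108.45 − 4.8539)·e^(0.0463·6/12) = 103.5961 × 1.023420 = 106.0223
Value (long) = (F − K)·e^(−rT) = (106.0223 − 108.54) × 0.977116 = -2.4601
Short position value = −(long value) = CHF 2.46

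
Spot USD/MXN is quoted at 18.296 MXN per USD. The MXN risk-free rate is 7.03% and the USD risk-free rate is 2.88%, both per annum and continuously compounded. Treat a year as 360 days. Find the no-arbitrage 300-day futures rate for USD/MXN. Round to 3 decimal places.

F = S·e^((r_MXN − r_USD)T) = 18.296 · e^((0.0703 − 0.0288) × 300/360)
= 18.296 · e^0.034583 = 18.296 × 1.035188
F = 18.940 MXN per USD

18.940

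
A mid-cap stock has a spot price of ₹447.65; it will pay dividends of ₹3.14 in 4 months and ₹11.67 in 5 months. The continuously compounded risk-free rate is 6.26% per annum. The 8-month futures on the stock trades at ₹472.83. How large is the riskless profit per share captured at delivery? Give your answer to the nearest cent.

₹21.16 per share

PV(dividends) I = 3.14·e^(−0.0626·4/12) + 11.67·e^(−0.0626·5/12) = 14.4447
Fair futures F* = (S − I)·e^(rT) = (447.65 − 14.4447)·e^0.041733 = 433.2053 × 1.042616 = 451.6668
Market ₹472.83 > fair 451.6668: forward overpriced → cash-and-carry (borrow at r, buy the stock and collect the dividends, short the forward).
Profit at T = |F_mkt − F*| = |472.83 − 451.6668| = ₹21.16 per share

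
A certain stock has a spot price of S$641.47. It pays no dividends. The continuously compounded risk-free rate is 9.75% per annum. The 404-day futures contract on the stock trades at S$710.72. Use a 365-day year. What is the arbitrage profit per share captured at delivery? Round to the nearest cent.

S$3.85 per share

Fair futures: F* = S·e^(carry·T), with carry = r = 0.0975
F* = 641.47 · e^(0.0975 × 404/365) = 641.47 · e^0.107918 = 641.47 × 1.113956 = S$714.5694
Market S$710.72 < fair S$714.5694: forward underpriced → reverse cash-and-carry (short spot, go long the forward).
At maturity, profit = |F_mkt − F*| = |710.72 − 714.5694| = S$3.85 per share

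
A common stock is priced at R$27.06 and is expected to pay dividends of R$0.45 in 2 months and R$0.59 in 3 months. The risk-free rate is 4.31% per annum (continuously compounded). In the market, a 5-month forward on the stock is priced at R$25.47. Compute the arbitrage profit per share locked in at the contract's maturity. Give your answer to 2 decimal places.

PV(dividends) I = 0.45·e^(−0.0431·2/12) + 0.59·e^(−0.0431·3/12) = 1.0305
Fair forward F* = (S − I)·e^(rT) = (27.06 − 1.0305)·e^0.017958 = 26.0295 × 1.018120 = 26.5012
Market R$25.47 < fair 26.5012: forward underpriced → reverse cash-and-carry (short the stock, invest proceeds at r, pay the dividends, go long the forward).
Profit at T = |F_mkt − F*| = |25.47 − 26.5012| = R$1.03 per share

R$1.03 per share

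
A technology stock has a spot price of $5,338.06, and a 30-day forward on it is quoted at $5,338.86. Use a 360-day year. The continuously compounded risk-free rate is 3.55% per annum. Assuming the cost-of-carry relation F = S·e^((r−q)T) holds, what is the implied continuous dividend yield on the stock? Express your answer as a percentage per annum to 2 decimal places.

3.37%

From F = S·e^((r−q)T): (r − q) = ln(F/S)/T
ln(5338.86/5338.06) = ln(1.000150) = 0.000150
(r − q) = 0.000150 / (30/360) = 0.001800
q = r − ln(F/S)/T = 0.0355 − 0.001800 = 0.033700
q = 3.37%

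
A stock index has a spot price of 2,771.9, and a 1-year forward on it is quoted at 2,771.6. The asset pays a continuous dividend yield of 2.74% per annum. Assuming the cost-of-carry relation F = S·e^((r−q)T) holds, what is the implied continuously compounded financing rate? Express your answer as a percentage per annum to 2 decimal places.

2.73%

From F = S·e^((r−q)T): (r − q) = ln(F/S)/T
ln(2771.6/2771.9) = ln(0.999892) = -0.000108
(r − q) = -0.000108 / (1) = -0.000108
r = ln(F/S)/T + q = -0.000108 + 0.0274 = 0.027292
r = 2.73%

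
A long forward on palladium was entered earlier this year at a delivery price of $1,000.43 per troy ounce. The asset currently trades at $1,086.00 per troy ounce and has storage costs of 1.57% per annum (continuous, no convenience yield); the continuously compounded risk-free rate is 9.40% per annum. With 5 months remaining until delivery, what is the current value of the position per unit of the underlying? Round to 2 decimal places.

$131.12 per troy ounce

Current fair forward for the remaining 5 months: F = S·e^((r + u)·T), (r + u) = 0.0940 + 0.0157 = 0.1097
F = 1086.00 · e^(0.1097 × 5/12) = 1086.00 × 1.04676906 = 1136.7912
Value of long forward = (F − K)·e^(−rT) = (1136.7912 − 1000.43) · e^(−0.0940·5/12)
= 136.3612 × 0.96159043 = 131.12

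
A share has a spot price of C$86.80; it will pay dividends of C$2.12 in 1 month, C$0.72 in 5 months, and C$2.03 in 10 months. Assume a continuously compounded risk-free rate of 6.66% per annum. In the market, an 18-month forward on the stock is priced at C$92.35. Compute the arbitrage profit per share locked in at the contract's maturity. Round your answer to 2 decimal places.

PV(dividends) I = 2.12·e^(−0.0666·1/12) + 0.72·e^(−0.0666·5/12) + 2.03·e^(−0.0666·10/12) = 4.7290
Fair forward F* = (S − I)·e^(rT) = (86.80 − 4.7290)·e^0.099900 = 82.0710 × 1.105060 = 90.6934
Market C$92.35 > fair 90.6934: forward overpriced → cash-and-carry (borrow at r, buy the stock and collect the dividends, short the forward).
Profit at T = |F_mkt − F*| = |92.35 − 90.6934| = C$1.66 per share

C$1.66 per share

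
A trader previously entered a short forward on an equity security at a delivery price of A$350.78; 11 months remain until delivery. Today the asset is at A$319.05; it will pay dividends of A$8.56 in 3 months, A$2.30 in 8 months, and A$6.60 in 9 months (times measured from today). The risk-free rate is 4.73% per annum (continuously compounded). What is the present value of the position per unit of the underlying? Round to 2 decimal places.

PV(remaining dividends) I = 8.56·e^(−0.0473·3/12) + 2.30·e^(−0.0473·8/12) + 6.60·e^(−0.0473·9/12) = 17.0579
Current forward F = (S − I)·e^(rT) = (319.05 − 17.0579)·e^(0.0473·11/12) = 301.9921 × 1.044312 = 315.3740
Value (long) = (F − K)·e^(−rT) = (315.3740 − 350.78) × 0.957568 = -33.9037
Short position value = −(long value) = A$33.90

A$33.90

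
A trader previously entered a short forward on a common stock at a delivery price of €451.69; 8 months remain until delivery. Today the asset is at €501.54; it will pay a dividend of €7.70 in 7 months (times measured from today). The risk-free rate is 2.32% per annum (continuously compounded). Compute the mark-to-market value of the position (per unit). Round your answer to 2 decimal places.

-€49.19

PV(remaining dividends) I = 7.70·e^(−0.0232·7/12) = 7.5965
Current forward F = (S − I)·e^(rT) = (501.54 − 7.5965)·e^(0.0232·8/12) = 493.9435 × 1.015587 = 501.6426
Value (long) = (F − K)·e^(−rT) = (501.6426 − 451.69) × 0.984652 = 49.1859
Short position value = −(long value) = -€49.19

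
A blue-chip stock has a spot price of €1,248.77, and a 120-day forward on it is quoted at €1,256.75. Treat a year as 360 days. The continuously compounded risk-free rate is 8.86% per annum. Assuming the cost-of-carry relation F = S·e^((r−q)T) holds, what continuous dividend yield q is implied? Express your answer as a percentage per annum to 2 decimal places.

6.95%

From F = S·e^((r−q)T): (r − q) = ln(F/S)/T
ln(1256.75/1248.77) = ln(1.006390) = 0.006370
(r − q) = 0.006370 / (120/360) = 0.019110
q = r − ln(F/S)/T = 0.0886 − 0.019110 = 0.069490
q = 6.95%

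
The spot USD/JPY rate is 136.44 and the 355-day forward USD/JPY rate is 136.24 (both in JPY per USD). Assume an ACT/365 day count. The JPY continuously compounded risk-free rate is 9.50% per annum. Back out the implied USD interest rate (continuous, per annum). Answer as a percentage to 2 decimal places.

F = S·e^((r_JPY − r_USD)T) ⇒ r_USD = r_JPY − ln(F/S)/T
ln(136.24/136.44) = -0.001467; /(355/365) = -0.001508
r_USD = 0.0950 + 0.001508 = 0.096508
r_USD = 9.65%

9.65%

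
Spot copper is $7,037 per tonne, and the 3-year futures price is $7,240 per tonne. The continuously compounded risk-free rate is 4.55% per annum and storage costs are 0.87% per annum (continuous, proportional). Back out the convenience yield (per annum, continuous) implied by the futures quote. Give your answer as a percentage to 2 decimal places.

F = S·e^((r+u−y)T) ⇒ (r+u−y) = ln(F/S)/T
ln(7240/7037) = 0.028439; /T ⇒ 0.009480
y = r + u − ln(F/S)/T = 0.0455 + 0.0087 − 0.009480 = 0.044720
y = 4.47%

4.47%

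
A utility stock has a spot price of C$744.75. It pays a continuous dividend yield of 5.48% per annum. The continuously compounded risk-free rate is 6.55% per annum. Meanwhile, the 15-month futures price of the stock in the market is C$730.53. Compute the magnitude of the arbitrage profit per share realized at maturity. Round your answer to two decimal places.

Fair futures: F* = S·e^(carry·T), with carry = (r − q) = 0.0655 − 0.0548 = 0.0107
F* = 744.75 · e^(0.0107 × 15/12) = 744.75 · e^0.013375 = 744.75 × 1.013465 = C$754.7781
Market C$730.53 < fair C$754.7781: forward underpriced → reverse cash-and-carry (short spot, go long the forward).
At maturity, profit = |F_mkt − F*| = |730.53 − 754.7781| = C$24.25 per share

C$24.25 per share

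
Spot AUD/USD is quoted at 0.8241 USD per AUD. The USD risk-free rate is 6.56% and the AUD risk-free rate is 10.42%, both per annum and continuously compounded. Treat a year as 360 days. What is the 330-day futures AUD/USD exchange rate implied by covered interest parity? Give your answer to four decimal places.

F = S·e^((r_USD − r_AUD)T) = 0.8241 · e^((0.0656 − 0.1042) × 330/360)
= 0.8241 · e^-0.035383 = 0.8241 × 0.965236
F = 0.7955 USD per AUD

0.7955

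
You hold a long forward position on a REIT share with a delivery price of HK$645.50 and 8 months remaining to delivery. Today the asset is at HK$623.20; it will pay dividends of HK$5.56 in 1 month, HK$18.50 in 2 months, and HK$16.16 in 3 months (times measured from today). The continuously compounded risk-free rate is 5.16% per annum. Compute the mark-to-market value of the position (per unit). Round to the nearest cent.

-HK$40.30

PV(remaining dividends) I = 5.56·e^(−0.0516·1/12) + 18.50·e^(−0.0516·2/12) + 16.16·e^(−0.0516·3/12) = 39.8306
Current forward F = (S − I)·e^(rT) = (623.20 − 39.8306)·e^(0.0516·8/12) = 583.3694 × 1.034999 = 603.7867
Value (long) = (F − K)·e^(−rT) = (603.7867 − 645.50) × 0.966185 = -40.3028
Value = -HK$40.30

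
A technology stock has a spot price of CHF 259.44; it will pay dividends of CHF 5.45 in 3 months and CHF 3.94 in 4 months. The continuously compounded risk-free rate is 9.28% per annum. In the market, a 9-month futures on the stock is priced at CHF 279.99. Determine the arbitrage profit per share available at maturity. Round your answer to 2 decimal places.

CHF 11.65 per share

PV(dividends) I = 5.45·e^(−0.0928·3/12) + 3.94·e^(−0.0928·4/12) = 9.1450
Fair futures F* = (S − I)·e^(rT) = (259.44 − 9.1450)·e^0.069600 = 250.2950 × 1.072079 = 268.3360
Market CHF 279.99 > fair 268.3360: forward overpriced → cash-and-carry (borrow at r, buy the stock and collect the dividends, short the forward).
Profit at T = |F_mkt − F*| = |279.99 − 268.3360| = CHF 11.65 per share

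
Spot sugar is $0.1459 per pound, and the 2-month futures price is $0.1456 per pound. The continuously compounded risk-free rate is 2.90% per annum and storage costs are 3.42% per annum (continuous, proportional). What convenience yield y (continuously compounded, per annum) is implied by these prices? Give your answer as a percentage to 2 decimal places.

F = S·e^((r+u−y)T) ⇒ (r+u−y) = ln(F/S)/T
ln(0.1456/0.1459) = -0.002058; /T ⇒ -0.012348
y = r + u − ln(F/S)/T = 0.0290 + 0.0342 + 0.012348 = 0.075548
y = 7.55%

7.55%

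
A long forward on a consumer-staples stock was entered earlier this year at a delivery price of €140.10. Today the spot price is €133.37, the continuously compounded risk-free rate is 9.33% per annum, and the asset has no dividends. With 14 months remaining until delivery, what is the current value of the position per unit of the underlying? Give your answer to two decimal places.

Current fair forward for the remaining 14 months: F = S·e^(r·T), r = 0.0933
F = 133.37 · e^(0.0933 × 14/12) = 133.37 × 1.114995 = 148.7069
Value of long forward = (F − K)·e^(−rT) = (148.7069 − 140.10) · e^(−0.0933·14/12)
= 8.6069 × 0.896865 = 7.72

€7.72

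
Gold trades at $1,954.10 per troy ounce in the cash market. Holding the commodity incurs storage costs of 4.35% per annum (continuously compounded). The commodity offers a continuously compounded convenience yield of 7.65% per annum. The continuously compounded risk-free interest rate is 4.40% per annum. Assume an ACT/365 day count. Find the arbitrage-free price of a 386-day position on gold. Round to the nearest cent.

$1,976.96 per troy ounce

Net carry = r + u − y = 0.0440 + 0.0435 − 0.0765 = 0.0110
F = S·e^((r+u−y)T) = 1954.10 · e^(0.0110 × 386/365) = 1954.10 · e^0.01163288
= 1954.10 × 1.01170081 = $1,976.96 per troy ounce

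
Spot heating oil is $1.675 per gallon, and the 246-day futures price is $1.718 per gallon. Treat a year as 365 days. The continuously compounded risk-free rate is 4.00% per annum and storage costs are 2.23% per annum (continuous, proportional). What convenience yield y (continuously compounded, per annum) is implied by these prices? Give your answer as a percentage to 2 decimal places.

F = S·e^((r+u−y)T) ⇒ (r+u−y) = ln(F/S)/T
ln(1.718/1.675) = 0.025348; /T ⇒ 0.037610
y = r + u − ln(F/S)/T = 0.0400 + 0.0223 − 0.037610 = 0.024690
y = 2.47%

2.47%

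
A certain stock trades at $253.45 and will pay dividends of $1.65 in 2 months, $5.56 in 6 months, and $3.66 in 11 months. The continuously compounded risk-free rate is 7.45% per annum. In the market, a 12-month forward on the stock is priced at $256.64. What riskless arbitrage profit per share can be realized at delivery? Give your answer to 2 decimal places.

PV(dividends) I = 1.65·e^(−0.0745·2/12) + 5.56·e^(−0.0745·6/12) + 3.66·e^(−0.0745·11/12) = 10.4047
Fair forward F* = (S − I)·e^(rT) = (253.45 − 10.4047)·e^0.074500 = 243.0453 × 1.077345 = 261.8436
Market $256.64 < fair 261.8436: forward underpriced → reverse cash-and-carry (short the stock, invest proceeds at r, pay the dividends, go long the forward).
Profit at T = |F_mkt − F*| = |256.64 − 261.8436| = $5.20 per share

$5.20 per share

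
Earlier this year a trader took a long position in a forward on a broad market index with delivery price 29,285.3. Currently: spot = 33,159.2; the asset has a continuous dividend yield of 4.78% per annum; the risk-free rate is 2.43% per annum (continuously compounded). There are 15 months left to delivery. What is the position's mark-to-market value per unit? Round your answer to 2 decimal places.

2826.83

Current fair forward for the remaining 15 months: F = S·e^((r − q)·T), (r − q) = 0.0243 − 0.0478 = -0.0235
F = 33159.2 · e^(-0.0235 × 15/12) = 33159.2 × 0.97105225 = 32199.3158
Value of long forward = (F − K)·e^(−rT) = (32199.3158 − 29285.3) · e^(−0.0243·15/12)
= 2914.0158 × 0.97008168 = 2826.83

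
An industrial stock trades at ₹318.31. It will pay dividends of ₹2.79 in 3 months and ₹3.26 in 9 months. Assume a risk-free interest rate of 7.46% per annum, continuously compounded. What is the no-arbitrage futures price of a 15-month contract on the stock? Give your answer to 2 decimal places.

PV(dividends) I = 2.79·e^(−0.0746·3/12) + 3.26·e^(−0.0746·9/12)
I = 2.7384 + 3.0826 = 5.8210
F = (S − I)·e^(rT) = (318.31 − 5.8210) · e^(0.0746·15/12)
= 312.4890 · e^0.093250 = 312.4890 × 1.097736 = ₹343.03

₹343.03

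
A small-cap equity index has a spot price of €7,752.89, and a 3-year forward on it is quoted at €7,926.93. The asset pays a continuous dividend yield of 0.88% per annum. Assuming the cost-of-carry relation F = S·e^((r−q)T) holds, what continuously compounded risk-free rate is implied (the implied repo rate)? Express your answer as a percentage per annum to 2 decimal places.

1.62%

From F = S·e^((r−q)T): (r − q) = ln(F/S)/T
ln(7926.93/7752.89) = ln(1.022448) = 0.022200
(r − q) = 0.022200 / (3) = 0.007400
r = ln(F/S)/T + q = 0.007400 + 0.0088 = 0.016200
r = 1.62%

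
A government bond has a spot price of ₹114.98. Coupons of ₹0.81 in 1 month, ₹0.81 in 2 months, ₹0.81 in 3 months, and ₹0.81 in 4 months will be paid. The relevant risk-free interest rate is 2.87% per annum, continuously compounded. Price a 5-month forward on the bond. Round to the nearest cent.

PV(coupons) I = 0.81·e^(−0.0287·1/12) + 0.81·e^(−0.0287·2/12) + 0.81·e^(−0.0287·3/12) + 0.81·e^(−0.0287·4/12)
I = 0.8081 + 0.8061 + 0.8042 + 0.8023 = 3.2207
F = (S − I)·e^(rT) = (114.98 − 3.2207) · e^(0.0287·5/12)
= 111.7593 · e^0.011958 = 111.7593 × 1.012030 = ₹113.10

₹113.10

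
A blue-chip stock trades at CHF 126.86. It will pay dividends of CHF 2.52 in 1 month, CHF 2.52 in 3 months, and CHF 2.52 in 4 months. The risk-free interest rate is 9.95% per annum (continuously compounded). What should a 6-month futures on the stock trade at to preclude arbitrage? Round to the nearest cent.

PV(dividends) I = 2.52·e^(−0.0995·1/12) + 2.52·e^(−0.0995·3/12) + 2.52·e^(−0.0995·4/12)
I = 2.4992 + 2.4581 + 2.4378 = 7.3951
F = (S − I)·e^(rT) = (126.86 − 7.3951) · e^(0.0995·6/12)
= 119.4649 · e^0.049750 = 119.4649 × 1.051008 = CHF 125.56

CHF 125.56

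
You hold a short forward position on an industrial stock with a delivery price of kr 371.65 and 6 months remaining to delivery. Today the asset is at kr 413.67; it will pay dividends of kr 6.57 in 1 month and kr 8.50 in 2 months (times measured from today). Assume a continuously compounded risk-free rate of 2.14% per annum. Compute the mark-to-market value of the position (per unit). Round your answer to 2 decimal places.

PV(remaining dividends) I = 6.57·e^(−0.0214·1/12) + 8.50·e^(−0.0214·2/12) = 15.0280
Current forward F = (S − I)·e^(rT) = (413.67 − 15.0280)·e^(0.0214·6/12) = 398.6420 × 1.010757 = 402.9302
Value (long) = (F − K)·e^(−rT) = (402.9302 − 371.65) × 0.989357 = 30.9473
Short position value = −(long value) = -kr 30.95

-kr 30.95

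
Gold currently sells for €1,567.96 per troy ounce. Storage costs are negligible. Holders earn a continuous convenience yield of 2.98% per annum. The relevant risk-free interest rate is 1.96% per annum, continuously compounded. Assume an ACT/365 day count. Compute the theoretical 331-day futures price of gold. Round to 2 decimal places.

€1,553.52 per troy ounce

Net carry = r + u − y = 0.0196 + 0.0000 − 0.0298 = -0.0102
F = S·e^((r+u−y)T) = 1567.96 · e^(-0.0102 × 331/365) = 1567.96 · e^-0.00924986
= 1567.96 × 0.99079279 = €1,553.52 per troy ounce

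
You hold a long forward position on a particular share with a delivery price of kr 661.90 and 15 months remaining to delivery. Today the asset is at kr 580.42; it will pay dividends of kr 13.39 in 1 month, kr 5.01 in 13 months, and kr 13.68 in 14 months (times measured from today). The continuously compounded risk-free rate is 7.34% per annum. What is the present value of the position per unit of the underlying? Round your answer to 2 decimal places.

PV(remaining dividends) I = 13.39·e^(−0.0734·1/12) + 5.01·e^(−0.0734·13/12) + 13.68·e^(−0.0734·14/12) = 30.4927
Current forward F = (S − I)·e^(rT) = (580.42 − 30.4927)·e^(0.0734·15/12) = 549.9273 × 1.096091 = 602.7704
Value (long) = (F − K)·e^(−rT) = (602.7704 − 661.90) × 0.912333 = -53.9459
Value = -kr 53.95

-kr 53.95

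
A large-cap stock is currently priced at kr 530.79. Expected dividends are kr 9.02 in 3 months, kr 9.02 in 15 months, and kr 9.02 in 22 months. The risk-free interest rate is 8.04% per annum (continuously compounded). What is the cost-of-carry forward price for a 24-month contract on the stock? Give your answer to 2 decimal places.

PV(dividends) I = 9.02·e^(−0.0804·3/12) + 9.02·e^(−0.0804·15/12) + 9.02·e^(−0.0804·22/12)
I = 8.8405 + 8.1576 + 7.7838 = 24.7819
F = (S − I)·e^(rT) = (530.79 − 24.7819) · e^(0.0804·24/12)
= 506.0081 · e^0.160800 = 506.0081 × 1.174450 = kr 594.28

kr 594.28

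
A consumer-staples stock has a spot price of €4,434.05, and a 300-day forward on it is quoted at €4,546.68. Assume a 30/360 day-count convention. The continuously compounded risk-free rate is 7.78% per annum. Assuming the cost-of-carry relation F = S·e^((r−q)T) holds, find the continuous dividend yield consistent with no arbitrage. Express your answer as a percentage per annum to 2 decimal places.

From F = S·e^((r−q)T): (r − q) = ln(F/S)/T
ln(4546.68/4434.05) = ln(1.025401) = 0.025084
(r − q) = 0.025084 / (300/360) = 0.030101
q = r − ln(F/S)/T = 0.0778 − 0.030101 = 0.047699
q = 4.77%

4.77%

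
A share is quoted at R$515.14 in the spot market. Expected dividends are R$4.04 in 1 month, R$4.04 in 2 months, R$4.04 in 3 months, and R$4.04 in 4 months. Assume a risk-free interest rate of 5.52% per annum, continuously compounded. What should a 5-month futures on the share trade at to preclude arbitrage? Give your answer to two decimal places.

R$510.78

PV(dividends) I = 4.04·e^(−0.0552·1/12) + 4.04·e^(−0.0552·2/12) + 4.04·e^(−0.0552·3/12) + 4.04·e^(−0.0552·4/12)
I = 4.0215 + 4.0030 + 3.9846 + 3.9663 = 15.9754
F = (S − I)·e^(rT) = (515.14 − 15.9754) · e^(0.0552·5/12)
= 499.1646 · e^0.023000 = 499.1646 × 1.023267 = R$510.78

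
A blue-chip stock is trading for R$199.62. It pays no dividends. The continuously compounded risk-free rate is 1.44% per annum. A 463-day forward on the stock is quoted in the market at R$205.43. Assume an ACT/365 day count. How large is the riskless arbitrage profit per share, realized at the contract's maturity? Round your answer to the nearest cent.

Fair forward: F* = S·e^(carry·T), with carry = r = 0.0144
F* = 199.62 · e^(0.0144 × 463/365) = 199.62 · e^0.018266 = 199.62 × 1.018434 = R$203.2998
Market R$205.43 > fair R$203.2998: forward overpriced → cash-and-carry (buy spot, short the forward).
At maturity, profit = |F_mkt − F*| = |205.43 − 203.2998| = R$2.13 per share

R$2.13 per share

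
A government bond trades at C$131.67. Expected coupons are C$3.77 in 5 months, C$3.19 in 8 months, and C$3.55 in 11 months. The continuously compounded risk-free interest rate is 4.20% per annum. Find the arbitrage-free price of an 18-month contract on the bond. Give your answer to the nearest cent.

C$129.34

PV(coupons) I = 3.77·e^(−0.0420·5/12) + 3.19·e^(−0.0420·8/12) + 3.55·e^(−0.0420·11/12)
I = 3.7046 + 3.1019 + 3.4159 = 10.2224
F = (S − I)·e^(rT) = (131.67 − 10.2224) · e^(0.0420·18/12)
= 121.4476 · e^0.063000 = 121.4476 × 1.065027 = C$129.34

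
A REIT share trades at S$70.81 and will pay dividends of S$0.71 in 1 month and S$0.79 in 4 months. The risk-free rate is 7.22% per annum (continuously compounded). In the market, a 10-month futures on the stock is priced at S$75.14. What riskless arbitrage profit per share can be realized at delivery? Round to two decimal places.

S$1.51 per share

PV(dividends) I = 0.71·e^(−0.0722·1/12) + 0.79·e^(−0.0722·4/12) = 1.4770
Fair futures F* = (S − I)·e^(rT) = (70.81 − 1.4770)·e^0.060167 = 69.3330 × 1.062014 = 73.6326
Market S$75.14 > fair 73.6326: forward overpriced → cash-and-carry (borrow at r, buy the stock and collect the dividends, short the forward).
Profit at T = |F_mkt − F*| = |75.14 − 73.6326| = S$1.51 per share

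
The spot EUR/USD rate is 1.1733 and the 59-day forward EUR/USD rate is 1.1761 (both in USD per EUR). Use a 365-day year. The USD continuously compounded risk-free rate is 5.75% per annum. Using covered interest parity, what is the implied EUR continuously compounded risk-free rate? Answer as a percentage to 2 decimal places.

F = S·e^((r_USD − r_EUR)T) ⇒ r_EUR = r_USD − ln(F/S)/T
ln(1.1761/1.1733) = 0.002384; /(59/365) = 0.014748
r_EUR = 0.0575 − 0.014748 = 0.042752
r_EUR = 4.28%

4.28%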